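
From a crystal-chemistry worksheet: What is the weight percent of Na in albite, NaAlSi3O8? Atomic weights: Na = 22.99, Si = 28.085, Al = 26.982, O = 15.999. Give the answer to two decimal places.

8.77 mass %

M(NaAlSi3O8) = 262.219 g/mol.
Na contributes 1 × 22.99 = 22.990 g per mole.
22.990/262.219 = 0.0877 → 8.77%.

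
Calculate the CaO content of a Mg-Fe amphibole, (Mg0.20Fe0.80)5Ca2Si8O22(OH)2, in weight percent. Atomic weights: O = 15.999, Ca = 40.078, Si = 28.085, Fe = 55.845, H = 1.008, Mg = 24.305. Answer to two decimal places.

M((Mg0.20Fe0.80)5Ca2Si8O22(OH)2) = 938.513 g/mol; M(CaO) = 56.077 g/mol.
Moles CaO per formula unit = 2 Ca ÷ 1 = 2.0000.
CaO fraction = (2.0000 × 56.077) / 938.513 = 112.154/938.513 = 0.1195.

11.95 wt%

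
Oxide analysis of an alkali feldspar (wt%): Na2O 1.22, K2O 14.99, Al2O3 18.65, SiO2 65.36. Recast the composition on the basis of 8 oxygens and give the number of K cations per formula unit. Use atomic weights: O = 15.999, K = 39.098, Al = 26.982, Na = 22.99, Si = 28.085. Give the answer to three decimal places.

0.877 K apfu

1.22 wt% Na2O ÷ 61.979 g/mol = 0.01968 mol, giving 0.03936 Na and 0.01968 O.
14.99 wt% K2O ÷ 94.195 g/mol = 0.15914 mol, giving 0.31828 K and 0.15914 O.
18.65 wt% Al2O3 ÷ 101.961 g/mol = 0.18291 mol, giving 0.36582 Al and 0.54873 O.
65.36 wt% SiO2 ÷ 60.083 g/mol = 1.08783 mol, giving 1.08783 Si and 2.17566 O.
Oxygen sums to 2.90321; scaling by 8/2.90321 = 2.75557 puts the formula on 8 O.
K: 0.31828 × 2.75557 = 0.877 atoms per formula unit.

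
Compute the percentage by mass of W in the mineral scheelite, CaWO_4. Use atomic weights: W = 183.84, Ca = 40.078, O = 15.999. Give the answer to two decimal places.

63.85 wt%

Formula mass = 1*40.078 + 1*183.84 + 4*15.999 = 287.914 g/mol, of which 183.840 g is W.
So W makes up 183.840/287.914 = 0.6385 of the mass, i.e. 63.85%.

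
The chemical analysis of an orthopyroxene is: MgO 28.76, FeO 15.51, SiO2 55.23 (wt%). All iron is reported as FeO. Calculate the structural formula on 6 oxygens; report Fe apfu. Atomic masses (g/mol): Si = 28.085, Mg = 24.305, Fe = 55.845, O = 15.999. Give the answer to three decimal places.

28.76 wt% MgO ÷ 40.304 g/mol = 0.71358 mol, giving 0.71358 Mg and 0.71358 O.
15.51 wt% FeO ÷ 71.844 g/mol = 0.21588 mol, giving 0.21588 Fe and 0.21588 O.
55.23 wt% SiO2 ÷ 60.083 g/mol = 0.91923 mol, giving 0.91923 Si and 1.83846 O.
Oxygen sums to 2.76792; scaling by 6/2.76792 = 2.16769 puts the formula on 6 O.
Fe: 0.21588 × 2.16769 = 0.468 atoms per formula unit.

0.468 Fe apfu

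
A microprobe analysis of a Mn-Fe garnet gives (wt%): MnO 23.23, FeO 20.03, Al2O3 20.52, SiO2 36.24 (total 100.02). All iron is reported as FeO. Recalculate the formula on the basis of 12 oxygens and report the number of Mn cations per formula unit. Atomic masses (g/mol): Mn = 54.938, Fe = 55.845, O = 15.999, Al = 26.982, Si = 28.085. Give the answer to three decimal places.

1.626 Mn apfu

MnO (M=70.937): mol = 0.32747; Mn = 0.32747, O = 0.32747.
FeO (M=71.844): mol = 0.27880; Fe = 0.27880, O = 0.27880.
Al2O3 (M=101.961): mol = 0.20125; Al = 0.40250, O = 0.60375.
SiO2 (M=60.083): mol = 0.60317; Si = 0.60317, O = 1.20634.
ΣO = 2.41636; factor = 12/ΣO = 4.96615.
Mn apfu = 0.32747 × 4.96615 = 1.626.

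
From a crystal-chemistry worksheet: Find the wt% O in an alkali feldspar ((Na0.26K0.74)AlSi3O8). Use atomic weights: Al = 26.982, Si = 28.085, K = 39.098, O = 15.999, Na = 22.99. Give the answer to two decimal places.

Formula mass = 0.26×22.99 + 0.74×39.098 + 1×26.982 + 3×28.085 + 8×15.999 = 274.139 g/mol, of which 127.992 g is O.
So O makes up 127.992/274.139 = 0.4669 of the mass, i.e. 46.69%.

46.69 weight percent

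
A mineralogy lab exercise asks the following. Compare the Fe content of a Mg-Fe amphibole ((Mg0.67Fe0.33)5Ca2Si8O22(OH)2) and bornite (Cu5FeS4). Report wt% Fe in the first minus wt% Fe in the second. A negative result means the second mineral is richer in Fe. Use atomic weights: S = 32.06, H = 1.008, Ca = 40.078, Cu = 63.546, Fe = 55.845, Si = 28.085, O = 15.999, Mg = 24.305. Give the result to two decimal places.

-0.47 percentage points

First mineral: 92.144 g Fe in 864.394 g formula = 10.66 wt% Fe.
Second mineral: 55.845 g Fe in 501.815 g formula = 11.13 wt% Fe.
10.66% − 11.13% gives a difference of -0.47 percentage points.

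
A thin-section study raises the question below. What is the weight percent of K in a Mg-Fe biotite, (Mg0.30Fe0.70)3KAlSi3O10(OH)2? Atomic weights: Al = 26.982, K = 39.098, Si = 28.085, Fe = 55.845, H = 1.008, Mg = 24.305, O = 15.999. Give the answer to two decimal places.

Formula mass = 0.90×24.305 + 2.10×55.845 + 1×39.098 + 1×26.982 + 3×28.085 + 12×15.999 + 2×1.008 = 483.488 g/mol, of which 39.098 g is K.
So K makes up 39.098/483.488 = 0.0809 of the mass, i.e. 8.09%.

8.09 weight percent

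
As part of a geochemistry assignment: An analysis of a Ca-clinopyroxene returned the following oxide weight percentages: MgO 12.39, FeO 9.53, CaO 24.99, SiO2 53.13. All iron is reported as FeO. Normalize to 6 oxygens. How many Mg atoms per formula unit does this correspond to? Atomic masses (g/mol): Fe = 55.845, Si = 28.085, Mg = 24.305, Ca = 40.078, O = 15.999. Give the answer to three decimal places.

MgO (M=40.304): mol = 0.30741; Mg = 0.30741, O = 0.30741.
FeO (M=71.844): mol = 0.13265; Fe = 0.13265, O = 0.13265.
CaO (M=56.077): mol = 0.44564; Ca = 0.44564, O = 0.44564.
SiO2 (M=60.083): mol = 0.88428; Si = 0.88428, O = 1.76856.
ΣO = 2.65426; factor = 6/ΣO = 2.26052.
Mg apfu = 0.30741 × 2.26052 = 0.695.

0.695 Mg apfu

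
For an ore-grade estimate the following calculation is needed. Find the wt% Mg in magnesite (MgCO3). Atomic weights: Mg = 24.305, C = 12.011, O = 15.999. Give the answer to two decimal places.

M(MgCO3) = 84.313 g/mol.
Mg contributes 1 × 24.305 = 24.305 g per mole.
24.305/84.313 = 0.2883 → 28.83%.

28.83 weight percent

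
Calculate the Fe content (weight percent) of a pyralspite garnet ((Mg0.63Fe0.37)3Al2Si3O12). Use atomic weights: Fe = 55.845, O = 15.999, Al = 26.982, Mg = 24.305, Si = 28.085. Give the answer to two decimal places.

M((Mg0.63Fe0.37)3Al2Si3O12) = 438.131 g/mol.
Fe contributes 1.11 × 55.845 = 61.988 g per mole.
61.988/438.131 = 0.1415 → 14.15%.

14.15 weight percent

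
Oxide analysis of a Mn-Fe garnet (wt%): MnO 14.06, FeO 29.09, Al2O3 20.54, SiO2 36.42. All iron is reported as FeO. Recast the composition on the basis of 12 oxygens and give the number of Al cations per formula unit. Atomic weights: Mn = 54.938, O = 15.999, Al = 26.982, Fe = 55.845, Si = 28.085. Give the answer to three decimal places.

1.998 Al apfu

14.06 wt% MnO ÷ 70.937 g/mol = 0.19820 mol, giving 0.19820 Mn and 0.19820 O.
29.09 wt% FeO ÷ 71.844 g/mol = 0.40491 mol, giving 0.40491 Fe and 0.40491 O.
20.54 wt% Al2O3 ÷ 101.961 g/mol = 0.20145 mol, giving 0.40290 Al and 0.60435 O.
36.42 wt% SiO2 ÷ 60.083 g/mol = 0.60616 mol, giving 0.60616 Si and 1.21232 O.
Oxygen sums to 2.41978; scaling by 12/2.41978 = 4.95913 puts the formula on 12 O.
Al: 0.40290 × 4.95913 = 1.998 atoms per formula unit.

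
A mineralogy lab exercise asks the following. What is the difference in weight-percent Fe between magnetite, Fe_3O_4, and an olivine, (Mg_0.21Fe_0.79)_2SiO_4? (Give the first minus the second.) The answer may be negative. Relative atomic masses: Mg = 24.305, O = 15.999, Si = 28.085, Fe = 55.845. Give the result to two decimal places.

26.05 percentage points

First mineral: 167.535 g Fe in 231.531 g formula = 72.36 wt% Fe.
Second mineral: 88.235 g Fe in 190.524 g formula = 46.31 wt% Fe.
72.36% − 46.31% gives a difference of 26.05 percentage points.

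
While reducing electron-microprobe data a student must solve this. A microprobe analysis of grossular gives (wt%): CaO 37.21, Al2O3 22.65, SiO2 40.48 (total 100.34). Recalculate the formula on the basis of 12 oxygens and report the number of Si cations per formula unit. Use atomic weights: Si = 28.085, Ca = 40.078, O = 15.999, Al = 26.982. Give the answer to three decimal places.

3.020 Si apfu

37.21 wt% CaO ÷ 56.077 g/mol = 0.66355 mol, giving 0.66355 Ca and 0.66355 O.
22.65 wt% Al2O3 ÷ 101.961 g/mol = 0.22214 mol, giving 0.44428 Al and 0.66642 O.
40.48 wt% SiO2 ÷ 60.083 g/mol = 0.67373 mol, giving 0.67373 Si and 1.34746 O.
Oxygen sums to 2.67743; scaling by 12/2.67743 = 4.48191 puts the formula on 12 O.
Si: 0.67373 × 4.48191 = 3.020 atoms per formula unit.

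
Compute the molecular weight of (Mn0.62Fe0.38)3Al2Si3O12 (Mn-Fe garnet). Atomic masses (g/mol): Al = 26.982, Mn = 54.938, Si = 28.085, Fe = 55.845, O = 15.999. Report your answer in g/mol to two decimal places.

The formula mass is the sum 1.86·54.938 + 1.14·55.845 + 2·26.982 + 3·28.085 + 12·15.999.

496.05 g/mol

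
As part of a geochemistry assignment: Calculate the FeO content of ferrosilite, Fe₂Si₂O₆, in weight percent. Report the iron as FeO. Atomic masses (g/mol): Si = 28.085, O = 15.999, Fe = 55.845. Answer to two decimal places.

54.46 wt%

Formula mass = 263.854 g/mol.
2 Fe → 2.0000 mol FeO per formula unit; M(FeO) = 71.844, so FeO mass = 143.688 g.
143.688/263.854 × 100 = 54.46 wt%.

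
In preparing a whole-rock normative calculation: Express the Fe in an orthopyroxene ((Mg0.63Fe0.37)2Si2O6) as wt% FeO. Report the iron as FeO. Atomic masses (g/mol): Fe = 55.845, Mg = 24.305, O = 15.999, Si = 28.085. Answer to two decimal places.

Formula mass = 224.114 g/mol.
0.74 Fe → 0.7400 mol FeO per formula unit; M(FeO) = 71.844, so FeO mass = 53.165 g.
53.165/224.114 × 100 = 23.72 wt%.

23.72 wt%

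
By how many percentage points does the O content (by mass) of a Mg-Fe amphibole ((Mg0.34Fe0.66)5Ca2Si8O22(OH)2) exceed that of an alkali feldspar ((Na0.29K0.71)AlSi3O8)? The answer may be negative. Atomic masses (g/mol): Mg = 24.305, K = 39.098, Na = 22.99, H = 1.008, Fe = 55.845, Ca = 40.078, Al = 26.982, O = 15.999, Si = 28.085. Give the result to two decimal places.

First mineral: 383.976 g O in 916.435 g formula = 41.90 wt% O.
Second mineral: 127.992 g O in 273.656 g formula = 46.77 wt% O.
41.90% − 46.77% gives a difference of -4.87 percentage points.

-4.87 percentage points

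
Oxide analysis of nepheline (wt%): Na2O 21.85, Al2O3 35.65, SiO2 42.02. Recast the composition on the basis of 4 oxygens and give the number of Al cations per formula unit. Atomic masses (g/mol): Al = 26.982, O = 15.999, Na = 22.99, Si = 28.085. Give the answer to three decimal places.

Na2O (M=61.979): mol = 0.35254; Na = 0.70508, O = 0.35254.
Al2O3 (M=101.961): mol = 0.34964; Al = 0.69928, O = 1.04892.
SiO2 (M=60.083): mol = 0.69937; Si = 0.69937, O = 1.39874.
ΣO = 2.80020; factor = 4/ΣO = 1.42847.
Al apfu = 0.69928 × 1.42847 = 0.999.

0.999 Al apfu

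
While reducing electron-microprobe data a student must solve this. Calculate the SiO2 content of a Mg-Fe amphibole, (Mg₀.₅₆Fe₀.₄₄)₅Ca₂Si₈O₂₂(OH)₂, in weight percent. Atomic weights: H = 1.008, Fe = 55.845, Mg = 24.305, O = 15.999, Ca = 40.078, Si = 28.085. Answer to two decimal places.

Formula mass = 881.741 g/mol.
8 Si → 8.0000 mol SiO2 per formula unit; M(SiO2) = 60.083, so SiO2 mass = 480.664 g.
480.664/881.741 × 100 = 54.51 wt%.

54.51 wt%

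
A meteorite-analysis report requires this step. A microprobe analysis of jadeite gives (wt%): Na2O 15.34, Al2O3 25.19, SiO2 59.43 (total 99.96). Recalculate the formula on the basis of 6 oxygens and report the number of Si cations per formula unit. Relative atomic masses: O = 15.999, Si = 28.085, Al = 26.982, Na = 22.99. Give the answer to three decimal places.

2.000 Si apfu

15.34 wt% Na2O ÷ 61.979 g/mol = 0.24750 mol, giving 0.49500 Na and 0.24750 O.
25.19 wt% Al2O3 ÷ 101.961 g/mol = 0.24706 mol, giving 0.49412 Al and 0.74118 O.
59.43 wt% SiO2 ÷ 60.083 g/mol = 0.98913 mol, giving 0.98913 Si and 1.97826 O.
Oxygen sums to 2.96694; scaling by 6/2.96694 = 2.02229 puts the formula on 6 O.
Si: 0.98913 × 2.02229 = 2.000 atoms per formula unit.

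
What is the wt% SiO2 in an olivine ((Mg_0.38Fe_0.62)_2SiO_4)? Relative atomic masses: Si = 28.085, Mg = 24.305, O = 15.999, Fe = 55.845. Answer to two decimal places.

33.42 wt%

Molar mass of (Mg_0.38Fe_0.62)_2SiO_4 = 0.76×24.305 + 1.24×55.845 + 1×28.085 + 4×15.999 = 179.801 g/mol.
Each formula unit contains 1 Si, equivalent to 1/1 = 1.0000 mol SiO2.
M(SiO2) = 1×28.085 + 2×15.999 = 60.083 g/mol.
Mass of SiO2 per formula unit = 1.0000 × 60.083 = 60.083 g.
SiO2 wt% = 60.083 / 179.801 × 100 = 33.42%.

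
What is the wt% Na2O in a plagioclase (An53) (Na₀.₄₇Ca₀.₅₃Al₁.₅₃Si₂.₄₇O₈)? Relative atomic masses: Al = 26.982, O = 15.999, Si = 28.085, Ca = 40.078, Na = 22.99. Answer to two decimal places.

5.38 wt%

Formula mass = 270.691 g/mol.
0.47 Na → 0.2350 mol Na2O per formula unit; M(Na2O) = 61.979, so Na2O mass = 14.565 g.
14.565/270.691 × 100 = 5.38 wt%.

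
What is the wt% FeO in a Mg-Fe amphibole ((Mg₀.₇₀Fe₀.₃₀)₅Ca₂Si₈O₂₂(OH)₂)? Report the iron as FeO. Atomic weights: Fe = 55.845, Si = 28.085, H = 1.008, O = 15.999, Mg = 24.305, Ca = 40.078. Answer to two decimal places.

Formula mass = 859.663 g/mol.
1.50 Fe → 1.5000 mol FeO per formula unit; M(FeO) = 71.844, so FeO mass = 107.766 g.
107.766/859.663 × 100 = 12.54 wt%.

12.54 wt%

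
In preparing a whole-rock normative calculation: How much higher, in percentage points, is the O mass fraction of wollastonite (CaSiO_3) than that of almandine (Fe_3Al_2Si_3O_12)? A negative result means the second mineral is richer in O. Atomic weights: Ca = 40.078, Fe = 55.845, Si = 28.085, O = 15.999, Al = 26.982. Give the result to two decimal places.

O in CaSiO_3: molar mass 116.160 g/mol; 3×15.999 = 47.997 g → 41.32 wt%.
O in Fe_3Al_2Si_3O_12: molar mass 497.742 g/mol; 12×15.999 = 191.988 g → 38.57 wt%.
Difference = 41.32 − 38.57 = 2.75 percentage points.

2.75 percentage points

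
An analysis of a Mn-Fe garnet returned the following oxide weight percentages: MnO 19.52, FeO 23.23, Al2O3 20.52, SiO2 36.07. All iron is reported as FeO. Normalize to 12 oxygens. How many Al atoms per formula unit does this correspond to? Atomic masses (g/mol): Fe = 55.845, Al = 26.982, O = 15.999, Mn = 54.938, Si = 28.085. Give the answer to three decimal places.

MnO (M=70.937): mol = 0.27517; Mn = 0.27517, O = 0.27517.
FeO (M=71.844): mol = 0.32334; Fe = 0.32334, O = 0.32334.
Al2O3 (M=101.961): mol = 0.20125; Al = 0.40250, O = 0.60375.
SiO2 (M=60.083): mol = 0.60034; Si = 0.60034, O = 1.20068.
ΣO = 2.40294; factor = 12/ΣO = 4.99388.
Al apfu = 0.40250 × 4.99388 = 2.010.

2.010 Al apfu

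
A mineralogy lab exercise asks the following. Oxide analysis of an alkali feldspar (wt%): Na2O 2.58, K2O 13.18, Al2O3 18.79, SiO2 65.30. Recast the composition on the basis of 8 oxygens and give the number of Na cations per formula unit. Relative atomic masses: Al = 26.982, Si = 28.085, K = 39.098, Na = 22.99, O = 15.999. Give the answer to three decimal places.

Na2O: 2.58/61.979 = 0.04163 mol → 0.08326 mol Na, 0.04163 mol O.
K2O: 13.18/94.195 = 0.13992 mol → 0.27984 mol K, 0.13992 mol O.
Al2O3: 18.79/101.961 = 0.18429 mol → 0.36858 mol Al, 0.55287 mol O.
SiO2: 65.30/60.083 = 1.08683 mol → 1.08683 mol Si, 2.17366 mol O.
Total oxygen = 2.90808 mol. Normalization factor = 8/2.90808 = 2.75096.
Na per 8 O = 0.08326 × 2.75096 = 0.229.

0.229 Na apfu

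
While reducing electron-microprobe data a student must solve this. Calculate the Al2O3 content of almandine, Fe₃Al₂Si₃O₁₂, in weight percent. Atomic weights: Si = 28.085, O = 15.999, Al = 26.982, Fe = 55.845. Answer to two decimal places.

M(Fe₃Al₂Si₃O₁₂) = 497.742 g/mol; M(Al2O3) = 101.961 g/mol.
Moles Al2O3 per formula unit = 2 Al ÷ 2 = 1.0000.
Al2O3 fraction = (1.0000 × 101.961) / 497.742 = 101.961/497.742 = 0.2048.

20.48 wt%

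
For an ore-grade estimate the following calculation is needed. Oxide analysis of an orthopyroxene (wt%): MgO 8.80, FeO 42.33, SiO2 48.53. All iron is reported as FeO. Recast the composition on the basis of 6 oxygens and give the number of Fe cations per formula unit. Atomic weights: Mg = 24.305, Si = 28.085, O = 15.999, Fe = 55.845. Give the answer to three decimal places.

1.459 Fe apfu

MgO: 8.80/40.304 = 0.21834 mol → 0.21834 mol Mg, 0.21834 mol O.
FeO: 42.33/71.844 = 0.58919 mol → 0.58919 mol Fe, 0.58919 mol O.
SiO2: 48.53/60.083 = 0.80772 mol → 0.80772 mol Si, 1.61544 mol O.
Total oxygen = 2.42297 mol. Normalization factor = 6/2.42297 = 2.47630.
Fe per 6 O = 0.58919 × 2.47630 = 1.459.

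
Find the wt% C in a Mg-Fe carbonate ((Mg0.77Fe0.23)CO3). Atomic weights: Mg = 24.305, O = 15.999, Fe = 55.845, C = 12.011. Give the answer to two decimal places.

Formula mass = 0.77×24.305 + 0.23×55.845 + 1×12.011 + 3×15.999 = 91.567 g/mol, of which 12.011 g is C.
So C makes up 12.011/91.567 = 0.1312 of the mass, i.e. 13.12%.

13.12 wt%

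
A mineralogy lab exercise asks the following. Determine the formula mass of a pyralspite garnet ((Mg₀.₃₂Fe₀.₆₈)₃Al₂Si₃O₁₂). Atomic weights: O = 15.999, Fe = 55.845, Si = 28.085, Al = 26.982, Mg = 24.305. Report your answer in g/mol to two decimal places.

467.46 g/mol

The formula mass is the sum 0.96·24.305 + 2.04·55.845 + 2·26.982 + 3·28.085 + 12·15.999.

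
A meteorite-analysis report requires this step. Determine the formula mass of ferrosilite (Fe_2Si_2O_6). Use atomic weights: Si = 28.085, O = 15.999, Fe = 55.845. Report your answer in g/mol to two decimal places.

Fe: 2 × 55.845 = 111.6900
Si: 2 × 28.085 = 56.1700
O: 6 × 15.999 = 95.9940
Summing the contributions gives the formula mass.

263.85 g/mol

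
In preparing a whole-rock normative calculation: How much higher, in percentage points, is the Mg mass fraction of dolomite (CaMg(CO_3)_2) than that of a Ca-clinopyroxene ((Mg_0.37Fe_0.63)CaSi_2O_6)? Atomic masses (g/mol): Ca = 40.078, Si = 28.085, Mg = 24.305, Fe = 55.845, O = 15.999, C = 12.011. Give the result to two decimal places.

9.38 percentage points

First mineral: 24.305 g Mg in 184.399 g formula = 13.18 wt% Mg.
Second mineral: 8.993 g Mg in 236.417 g formula = 3.80 wt% Mg.
13.18% − 3.80% gives a difference of 9.38 percentage points.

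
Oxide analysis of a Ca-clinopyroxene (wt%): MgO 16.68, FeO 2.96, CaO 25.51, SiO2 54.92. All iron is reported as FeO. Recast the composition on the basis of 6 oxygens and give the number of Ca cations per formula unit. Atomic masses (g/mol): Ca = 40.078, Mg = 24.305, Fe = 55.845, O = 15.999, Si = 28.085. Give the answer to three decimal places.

0.997 Ca apfu

MgO (M=40.304): mol = 0.41385; Mg = 0.41385, O = 0.41385.
FeO (M=71.844): mol = 0.04120; Fe = 0.04120, O = 0.04120.
CaO (M=56.077): mol = 0.45491; Ca = 0.45491, O = 0.45491.
SiO2 (M=60.083): mol = 0.91407; Si = 0.91407, O = 1.82814.
ΣO = 2.73810; factor = 6/ΣO = 2.19130.
Ca apfu = 0.45491 × 2.19130 = 0.997.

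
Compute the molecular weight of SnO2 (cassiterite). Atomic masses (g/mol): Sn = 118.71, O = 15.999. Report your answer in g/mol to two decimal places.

Sn: 1 × 118.71 = 118.7100
O: 2 × 15.999 = 31.9980
Summing the contributions gives the formula mass.

150.71 g/mol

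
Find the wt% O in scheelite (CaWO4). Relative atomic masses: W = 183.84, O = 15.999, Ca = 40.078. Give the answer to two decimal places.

22.23 weight percent

Formula mass = 1×40.078 + 1×183.84 + 4×15.999 = 287.914 g/mol, of which 63.996 g is O.
So O makes up 63.996/287.914 = 0.2223 of the mass, i.e. 22.23%.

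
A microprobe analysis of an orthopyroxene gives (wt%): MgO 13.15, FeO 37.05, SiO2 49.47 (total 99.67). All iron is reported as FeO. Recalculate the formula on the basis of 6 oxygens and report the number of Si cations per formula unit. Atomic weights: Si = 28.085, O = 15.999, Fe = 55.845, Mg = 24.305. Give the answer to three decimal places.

MgO (M=40.304): mol = 0.32627; Mg = 0.32627, O = 0.32627.
FeO (M=71.844): mol = 0.51570; Fe = 0.51570, O = 0.51570.
SiO2 (M=60.083): mol = 0.82336; Si = 0.82336, O = 1.64672.
ΣO = 2.48869; factor = 6/ΣO = 2.41091.
Si apfu = 0.82336 × 2.41091 = 1.985.

1.985 Si apfu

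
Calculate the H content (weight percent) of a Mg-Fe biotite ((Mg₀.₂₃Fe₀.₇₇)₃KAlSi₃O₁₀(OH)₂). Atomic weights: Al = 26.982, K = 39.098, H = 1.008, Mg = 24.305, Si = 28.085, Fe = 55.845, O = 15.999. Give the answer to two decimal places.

Formula mass = 0.69×24.305 + 2.31×55.845 + 1×39.098 + 1×26.982 + 3×28.085 + 12×15.999 + 2×1.008 = 490.111 g/mol, of which 2.016 g is H.
So H makes up 2.016/490.111 = 0.0041 of the mass, i.e. 0.41%.

0.41 weight percent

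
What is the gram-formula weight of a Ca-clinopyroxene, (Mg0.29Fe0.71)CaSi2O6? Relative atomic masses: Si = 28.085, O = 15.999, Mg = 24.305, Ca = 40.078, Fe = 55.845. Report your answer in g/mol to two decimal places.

The formula mass is the sum 0.29×24.305 + 0.71×55.845 + 1×40.078 + 2×28.085 + 6×15.999.

238.94 g/mol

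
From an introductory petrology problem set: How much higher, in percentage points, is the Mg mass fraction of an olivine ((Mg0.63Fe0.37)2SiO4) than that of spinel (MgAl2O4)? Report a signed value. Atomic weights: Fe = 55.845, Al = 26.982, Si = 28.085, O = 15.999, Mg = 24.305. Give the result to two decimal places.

First mineral: 30.624 g Mg in 164.031 g formula = 18.67 wt% Mg.
Second mineral: 24.305 g Mg in 142.265 g formula = 17.08 wt% Mg.
18.67% − 17.08% gives a difference of 1.59 percentage points.

1.59 percentage points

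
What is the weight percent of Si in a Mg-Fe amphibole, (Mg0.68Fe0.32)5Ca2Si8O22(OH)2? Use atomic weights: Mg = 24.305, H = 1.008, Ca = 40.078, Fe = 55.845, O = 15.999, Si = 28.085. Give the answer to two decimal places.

M((Mg0.68Fe0.32)5Ca2Si8O22(OH)2) = 862.817 g/mol.
Si contributes 8 × 28.085 = 224.680 g per mole.
224.680/862.817 = 0.2604 → 26.04%.

26.04 wt%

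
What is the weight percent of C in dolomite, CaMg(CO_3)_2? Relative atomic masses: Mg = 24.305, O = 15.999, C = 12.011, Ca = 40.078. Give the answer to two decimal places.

M(CaMg(CO_3)_2) = 184.399 g/mol.
C contributes 2 × 12.011 = 24.022 g per mole.
24.022/184.399 = 0.1303 → 13.03%.

13.03 weight percent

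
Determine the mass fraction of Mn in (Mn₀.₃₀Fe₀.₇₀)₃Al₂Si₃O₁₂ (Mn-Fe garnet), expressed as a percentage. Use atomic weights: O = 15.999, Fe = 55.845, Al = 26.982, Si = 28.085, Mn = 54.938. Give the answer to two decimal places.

9.95 wt%

M((Mn₀.₃₀Fe₀.₇₀)₃Al₂Si₃O₁₂) = 496.926 g/mol.
Mn contributes 0.90 × 54.938 = 49.444 g per mole.
49.444/496.926 = 0.0995 → 9.95%.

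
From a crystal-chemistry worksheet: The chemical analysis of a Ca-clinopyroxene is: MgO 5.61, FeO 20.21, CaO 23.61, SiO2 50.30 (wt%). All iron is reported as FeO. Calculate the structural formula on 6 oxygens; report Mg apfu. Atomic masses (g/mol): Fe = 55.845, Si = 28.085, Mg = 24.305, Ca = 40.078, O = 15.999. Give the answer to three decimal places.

0.332 Mg apfu

5.61 wt% MgO ÷ 40.304 g/mol = 0.13919 mol, giving 0.13919 Mg and 0.13919 O.
20.21 wt% FeO ÷ 71.844 g/mol = 0.28130 mol, giving 0.28130 Fe and 0.28130 O.
23.61 wt% CaO ÷ 56.077 g/mol = 0.42103 mol, giving 0.42103 Ca and 0.42103 O.
50.30 wt% SiO2 ÷ 60.083 g/mol = 0.83718 mol, giving 0.83718 Si and 1.67436 O.
Oxygen sums to 2.51588; scaling by 6/2.51588 = 2.38485 puts the formula on 6 O.
Mg: 0.13919 × 2.38485 = 0.332 atoms per formula unit.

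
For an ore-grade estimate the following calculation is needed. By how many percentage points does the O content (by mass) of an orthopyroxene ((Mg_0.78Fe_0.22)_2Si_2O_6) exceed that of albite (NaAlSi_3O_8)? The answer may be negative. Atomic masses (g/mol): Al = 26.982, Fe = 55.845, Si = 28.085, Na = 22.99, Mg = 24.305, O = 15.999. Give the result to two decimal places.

-4.09 percentage points

M((Mg_0.78Fe_0.22)_2Si_2O_6) = 214.652 g/mol, so wt% O = 95.994/214.652 × 100 = 44.72%.
M(NaAlSi_3O_8) = 262.219 g/mol, so wt% O = 127.992/262.219 × 100 = 48.81%.
44.72 − 48.81 = -4.09 pp.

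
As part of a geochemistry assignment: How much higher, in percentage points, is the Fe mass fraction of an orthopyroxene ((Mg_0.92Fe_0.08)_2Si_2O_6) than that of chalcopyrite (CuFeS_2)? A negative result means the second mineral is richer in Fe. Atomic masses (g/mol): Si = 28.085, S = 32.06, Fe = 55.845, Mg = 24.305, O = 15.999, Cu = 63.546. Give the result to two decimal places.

-26.09 percentage points

M((Mg_0.92Fe_0.08)_2Si_2O_6) = 205.820 g/mol, so wt% Fe = 8.935/205.820 × 100 = 4.34%.
M(CuFeS_2) = 183.511 g/mol, so wt% Fe = 55.845/183.511 × 100 = 30.43%.
4.34 − 30.43 = -26.09 pp.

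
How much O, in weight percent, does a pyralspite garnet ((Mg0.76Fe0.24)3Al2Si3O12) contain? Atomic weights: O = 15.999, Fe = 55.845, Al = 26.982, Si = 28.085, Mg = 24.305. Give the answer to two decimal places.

Molar mass of (Mg0.76Fe0.24)3Al2Si3O12: 2.28*24.305 + 0.72*55.845 + 2*26.982 + 3*28.085 + 12*15.999 = 425.831 g/mol.
Mass of O per formula unit: 12 × 15.999 = 191.988 g.
Weight fraction O = 191.988 / 425.831 = 0.4509.

45.09 weight percent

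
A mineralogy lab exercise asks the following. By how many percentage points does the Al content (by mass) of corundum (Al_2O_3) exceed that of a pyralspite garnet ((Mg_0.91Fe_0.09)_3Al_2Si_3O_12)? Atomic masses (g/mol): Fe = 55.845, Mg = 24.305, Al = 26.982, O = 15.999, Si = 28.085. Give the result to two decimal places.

First mineral: 53.964 g Al in 101.961 g formula = 52.93 wt% Al.
Second mineral: 53.964 g Al in 411.638 g formula = 13.11 wt% Al.
52.93% − 13.11% gives a difference of 39.82 percentage points.

39.82 percentage points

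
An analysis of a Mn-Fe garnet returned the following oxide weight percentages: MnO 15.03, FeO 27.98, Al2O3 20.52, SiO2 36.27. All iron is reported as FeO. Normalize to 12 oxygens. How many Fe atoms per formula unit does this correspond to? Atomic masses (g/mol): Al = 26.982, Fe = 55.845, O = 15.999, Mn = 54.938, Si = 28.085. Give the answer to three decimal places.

15.03 wt% MnO ÷ 70.937 g/mol = 0.21188 mol, giving 0.21188 Mn and 0.21188 O.
27.98 wt% FeO ÷ 71.844 g/mol = 0.38945 mol, giving 0.38945 Fe and 0.38945 O.
20.52 wt% Al2O3 ÷ 101.961 g/mol = 0.20125 mol, giving 0.40250 Al and 0.60375 O.
36.27 wt% SiO2 ÷ 60.083 g/mol = 0.60366 mol, giving 0.60366 Si and 1.20732 O.
Oxygen sums to 2.41240; scaling by 12/2.41240 = 4.97430 puts the formula on 12 O.
Fe: 0.38945 × 4.97430 = 1.937 atoms per formula unit.

1.937 Fe apfu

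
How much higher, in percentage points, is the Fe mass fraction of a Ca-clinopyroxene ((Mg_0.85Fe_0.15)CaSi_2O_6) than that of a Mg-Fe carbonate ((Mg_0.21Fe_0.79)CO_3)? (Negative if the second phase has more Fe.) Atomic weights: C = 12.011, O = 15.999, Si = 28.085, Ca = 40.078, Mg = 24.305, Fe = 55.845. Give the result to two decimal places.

M((Mg_0.85Fe_0.15)CaSi_2O_6) = 221.278 g/mol, so wt% Fe = 8.377/221.278 × 100 = 3.79%.
M((Mg_0.21Fe_0.79)CO_3) = 109.230 g/mol, so wt% Fe = 44.118/109.230 × 100 = 40.39%.
3.79 − 40.39 = -36.60 pp.

-36.60 percentage points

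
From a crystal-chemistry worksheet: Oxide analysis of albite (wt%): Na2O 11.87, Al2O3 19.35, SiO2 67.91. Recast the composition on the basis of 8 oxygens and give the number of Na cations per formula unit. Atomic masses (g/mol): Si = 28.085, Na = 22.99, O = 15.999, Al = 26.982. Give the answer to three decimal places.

Na2O (M=61.979): mol = 0.19152; Na = 0.38304, O = 0.19152.
Al2O3 (M=101.961): mol = 0.18978; Al = 0.37956, O = 0.56934.
SiO2 (M=60.083): mol = 1.13027; Si = 1.13027, O = 2.26054.
ΣO = 3.02140; factor = 8/ΣO = 2.64778.
Na apfu = 0.38304 × 2.64778 = 1.014.

1.014 Na apfu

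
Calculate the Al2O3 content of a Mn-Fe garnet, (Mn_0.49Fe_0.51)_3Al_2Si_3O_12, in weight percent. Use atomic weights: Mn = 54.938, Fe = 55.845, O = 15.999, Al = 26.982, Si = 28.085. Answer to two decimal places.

Formula mass = 496.409 g/mol.
2 Al → 1.0000 mol Al2O3 per formula unit; M(Al2O3) = 101.961, so Al2O3 mass = 101.961 g.
101.961/496.409 × 100 = 20.54 wt%.

20.54 wt%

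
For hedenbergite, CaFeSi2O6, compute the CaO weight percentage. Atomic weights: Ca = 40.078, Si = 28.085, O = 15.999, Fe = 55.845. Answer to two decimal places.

22.60 wt%

M(CaFeSi2O6) = 248.087 g/mol; M(CaO) = 56.077 g/mol.
Moles CaO per formula unit = 1 Ca ÷ 1 = 1.0000.
CaO fraction = (1.0000 × 56.077) / 248.087 = 56.077/248.087 = 0.2260.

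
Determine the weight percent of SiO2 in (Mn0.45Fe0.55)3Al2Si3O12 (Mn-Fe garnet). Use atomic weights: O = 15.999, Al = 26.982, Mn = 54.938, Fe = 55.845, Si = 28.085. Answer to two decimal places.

36.30 wt%

Formula mass = 496.518 g/mol.
3 Si → 3.0000 mol SiO2 per formula unit; M(SiO2) = 60.083, so SiO2 mass = 180.249 g.
180.249/496.518 × 100 = 36.30 wt%.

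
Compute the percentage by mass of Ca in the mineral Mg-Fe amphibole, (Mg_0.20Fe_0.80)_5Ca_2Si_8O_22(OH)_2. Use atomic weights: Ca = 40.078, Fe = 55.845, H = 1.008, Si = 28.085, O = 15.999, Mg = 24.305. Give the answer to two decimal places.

Formula mass = 1×24.305 + 4×55.845 + 2×40.078 + 8×28.085 + 24×15.999 + 2×1.008 = 938.513 g/mol, of which 80.156 g is Ca.
So Ca makes up 80.156/938.513 = 0.0854 of the mass, i.e. 8.54%.

8.54 wt%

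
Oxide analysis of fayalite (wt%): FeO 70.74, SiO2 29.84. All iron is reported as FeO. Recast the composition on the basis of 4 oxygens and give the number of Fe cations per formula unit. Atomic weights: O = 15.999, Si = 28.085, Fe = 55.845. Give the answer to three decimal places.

1.991 Fe apfu

FeO (M=71.844): mol = 0.98463; Fe = 0.98463, O = 0.98463.
SiO2 (M=60.083): mol = 0.49665; Si = 0.49665, O = 0.99330.
ΣO = 1.97793; factor = 4/ΣO = 2.02232.
Fe apfu = 0.98463 × 2.02232 = 1.991.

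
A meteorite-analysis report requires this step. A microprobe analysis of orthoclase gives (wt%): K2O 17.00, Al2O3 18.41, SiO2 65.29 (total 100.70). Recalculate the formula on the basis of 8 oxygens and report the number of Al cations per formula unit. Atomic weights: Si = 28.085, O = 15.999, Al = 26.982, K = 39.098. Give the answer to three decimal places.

17.00 wt% K2O ÷ 94.195 g/mol = 0.18048 mol, giving 0.36096 K and 0.18048 O.
18.41 wt% Al2O3 ÷ 101.961 g/mol = 0.18056 mol, giving 0.36112 Al and 0.54168 O.
65.29 wt% SiO2 ÷ 60.083 g/mol = 1.08666 mol, giving 1.08666 Si and 2.17332 O.
Oxygen sums to 2.89548; scaling by 8/2.89548 = 2.76293 puts the formula on 8 O.
Al: 0.36112 × 2.76293 = 0.998 atoms per formula unit.

0.998 Al apfu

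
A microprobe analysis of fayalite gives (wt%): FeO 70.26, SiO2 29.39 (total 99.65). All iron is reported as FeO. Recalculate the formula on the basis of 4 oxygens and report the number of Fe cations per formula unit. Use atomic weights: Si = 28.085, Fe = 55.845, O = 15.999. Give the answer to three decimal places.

2.000 Fe apfu

FeO (M=71.844): mol = 0.97795; Fe = 0.97795, O = 0.97795.
SiO2 (M=60.083): mol = 0.48916; Si = 0.48916, O = 0.97832.
ΣO = 1.95627; factor = 4/ΣO = 2.04471.
Fe apfu = 0.97795 × 2.04471 = 2.000.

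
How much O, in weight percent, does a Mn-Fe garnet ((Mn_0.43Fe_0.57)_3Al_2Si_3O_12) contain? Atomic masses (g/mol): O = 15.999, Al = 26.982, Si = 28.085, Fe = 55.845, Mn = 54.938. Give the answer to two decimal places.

38.66 weight percent

Formula mass = 1.29·54.938 + 1.71·55.845 + 2·26.982 + 3·28.085 + 12·15.999 = 496.572 g/mol, of which 191.988 g is O.
So O makes up 191.988/496.572 = 0.3866 of the mass, i.e. 38.66%.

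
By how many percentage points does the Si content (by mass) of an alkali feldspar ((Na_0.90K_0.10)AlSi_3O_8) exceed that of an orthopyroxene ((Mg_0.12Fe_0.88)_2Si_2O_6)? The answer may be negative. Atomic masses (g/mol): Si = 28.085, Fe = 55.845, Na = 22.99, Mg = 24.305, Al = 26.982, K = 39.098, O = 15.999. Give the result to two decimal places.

M((Na_0.90K_0.10)AlSi_3O_8) = 263.830 g/mol, so wt% Si = 84.255/263.830 × 100 = 31.94%.
M((Mg_0.12Fe_0.88)_2Si_2O_6) = 256.284 g/mol, so wt% Si = 56.170/256.284 × 100 = 21.92%.
31.94 − 21.92 = 10.02 pp.

10.02 percentage points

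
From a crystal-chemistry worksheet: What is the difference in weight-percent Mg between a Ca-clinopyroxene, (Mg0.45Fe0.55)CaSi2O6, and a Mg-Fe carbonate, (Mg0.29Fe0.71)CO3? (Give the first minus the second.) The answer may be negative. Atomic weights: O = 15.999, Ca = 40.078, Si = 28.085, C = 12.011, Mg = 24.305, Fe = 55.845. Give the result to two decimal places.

M((Mg0.45Fe0.55)CaSi2O6) = 233.894 g/mol, so wt% Mg = 10.937/233.894 × 100 = 4.68%.
M((Mg0.29Fe0.71)CO3) = 106.706 g/mol, so wt% Mg = 7.048/106.706 × 100 = 6.61%.
4.68 − 6.61 = -1.93 pp.

-1.93 percentage points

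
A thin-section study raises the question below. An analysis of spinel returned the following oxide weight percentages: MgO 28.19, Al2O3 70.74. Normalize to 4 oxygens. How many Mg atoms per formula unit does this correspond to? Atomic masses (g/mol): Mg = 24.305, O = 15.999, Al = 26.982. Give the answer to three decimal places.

MgO: 28.19/40.304 = 0.69943 mol → 0.69943 mol Mg, 0.69943 mol O.
Al2O3: 70.74/101.961 = 0.69379 mol → 1.38758 mol Al, 2.08137 mol O.
Total oxygen = 2.78080 mol. Normalization factor = 4/2.78080 = 1.43843.
Mg per 4 O = 0.69943 × 1.43843 = 1.006.

1.006 Mg apfu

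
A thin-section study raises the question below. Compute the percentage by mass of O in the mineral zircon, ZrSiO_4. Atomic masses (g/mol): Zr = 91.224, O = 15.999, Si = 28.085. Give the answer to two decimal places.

34.91 weight percent

M(ZrSiO_4) = 183.305 g/mol.
O contributes 4 × 15.999 = 63.996 g per mole.
63.996/183.305 = 0.3491 → 34.91%.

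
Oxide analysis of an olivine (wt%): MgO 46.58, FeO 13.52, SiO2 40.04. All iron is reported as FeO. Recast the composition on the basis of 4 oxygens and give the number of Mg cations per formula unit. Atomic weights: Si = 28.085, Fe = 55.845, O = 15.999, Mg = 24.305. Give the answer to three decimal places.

1.727 Mg apfu

46.58 wt% MgO ÷ 40.304 g/mol = 1.15572 mol, giving 1.15572 Mg and 1.15572 O.
13.52 wt% FeO ÷ 71.844 g/mol = 0.18819 mol, giving 0.18819 Fe and 0.18819 O.
40.04 wt% SiO2 ÷ 60.083 g/mol = 0.66641 mol, giving 0.66641 Si and 1.33282 O.
Oxygen sums to 2.67673; scaling by 4/2.67673 = 1.49436 puts the formula on 4 O.
Mg: 1.15572 × 1.49436 = 1.727 atoms per formula unit.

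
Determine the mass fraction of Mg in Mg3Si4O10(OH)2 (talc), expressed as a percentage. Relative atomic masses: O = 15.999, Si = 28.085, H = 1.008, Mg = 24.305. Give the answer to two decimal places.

M(Mg3Si4O10(OH)2) = 379.259 g/mol.
Mg contributes 3 × 24.305 = 72.915 g per mole.
72.915/379.259 = 0.1923 → 19.23%.

19.23 mass %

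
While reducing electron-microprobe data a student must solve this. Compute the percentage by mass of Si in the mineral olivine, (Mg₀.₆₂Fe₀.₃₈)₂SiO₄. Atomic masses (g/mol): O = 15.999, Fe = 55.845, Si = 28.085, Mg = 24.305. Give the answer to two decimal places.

Formula mass = 1.24·24.305 + 0.76·55.845 + 1·28.085 + 4·15.999 = 164.661 g/mol, of which 28.085 g is Si.
So Si makes up 28.085/164.661 = 0.1706 of the mass, i.e. 17.06%.

17.06 mass %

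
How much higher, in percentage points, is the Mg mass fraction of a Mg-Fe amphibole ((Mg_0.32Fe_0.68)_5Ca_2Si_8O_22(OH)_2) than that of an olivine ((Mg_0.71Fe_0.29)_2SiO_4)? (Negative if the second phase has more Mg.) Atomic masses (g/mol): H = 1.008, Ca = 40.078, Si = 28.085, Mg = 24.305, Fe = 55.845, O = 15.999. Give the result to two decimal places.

-17.48 percentage points

First mineral: 38.888 g Mg in 919.589 g formula = 4.23 wt% Mg.
Second mineral: 34.513 g Mg in 158.984 g formula = 21.71 wt% Mg.
4.23% − 21.71% gives a difference of -17.48 percentage points.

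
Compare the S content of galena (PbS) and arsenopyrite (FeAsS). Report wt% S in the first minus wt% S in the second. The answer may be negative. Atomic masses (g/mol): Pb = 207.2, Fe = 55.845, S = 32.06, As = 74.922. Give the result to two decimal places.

M(PbS) = 239.260 g/mol, so wt% S = 32.060/239.260 × 100 = 13.40%.
M(FeAsS) = 162.827 g/mol, so wt% S = 32.060/162.827 × 100 = 19.69%.
13.40 − 19.69 = -6.29 pp.

-6.29 percentage points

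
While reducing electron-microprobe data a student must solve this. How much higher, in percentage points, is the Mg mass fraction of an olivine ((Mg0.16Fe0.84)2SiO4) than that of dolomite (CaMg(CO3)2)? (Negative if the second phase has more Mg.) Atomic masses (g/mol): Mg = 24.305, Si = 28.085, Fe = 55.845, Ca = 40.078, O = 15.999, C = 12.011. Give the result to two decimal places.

First mineral: 7.778 g Mg in 193.678 g formula = 4.02 wt% Mg.
Second mineral: 24.305 g Mg in 184.399 g formula = 13.18 wt% Mg.
4.02% − 13.18% gives a difference of -9.16 percentage points.

-9.16 percentage points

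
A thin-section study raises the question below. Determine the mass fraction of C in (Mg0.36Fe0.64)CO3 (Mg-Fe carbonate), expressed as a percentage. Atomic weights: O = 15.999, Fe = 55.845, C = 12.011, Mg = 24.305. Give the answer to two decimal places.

11.49 wt%

Molar mass of (Mg0.36Fe0.64)CO3: 0.36×24.305 + 0.64×55.845 + 1×12.011 + 3×15.999 = 104.499 g/mol.
Mass of C per formula unit: 1 × 12.011 = 12.011 g.
Weight fraction C = 12.011 / 104.499 = 0.1149.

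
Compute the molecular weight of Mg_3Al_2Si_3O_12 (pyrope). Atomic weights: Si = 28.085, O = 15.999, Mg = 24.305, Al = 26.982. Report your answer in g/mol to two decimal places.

403.12 g/mol

M = 3·24.305 + 2·26.982 + 3·28.085 + 12·15.999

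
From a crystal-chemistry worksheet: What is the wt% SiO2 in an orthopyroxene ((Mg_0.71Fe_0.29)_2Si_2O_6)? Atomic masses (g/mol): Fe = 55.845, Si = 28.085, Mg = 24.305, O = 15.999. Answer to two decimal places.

Formula mass = 219.067 g/mol.
2 Si → 2.0000 mol SiO2 per formula unit; M(SiO2) = 60.083, so SiO2 mass = 120.166 g.
120.166/219.067 × 100 = 54.85 wt%.

54.85 wt%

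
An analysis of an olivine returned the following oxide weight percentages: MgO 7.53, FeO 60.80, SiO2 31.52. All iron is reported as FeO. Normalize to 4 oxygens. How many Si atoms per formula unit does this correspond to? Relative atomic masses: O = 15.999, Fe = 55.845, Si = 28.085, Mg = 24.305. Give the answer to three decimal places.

MgO: 7.53/40.304 = 0.18683 mol → 0.18683 mol Mg, 0.18683 mol O.
FeO: 60.80/71.844 = 0.84628 mol → 0.84628 mol Fe, 0.84628 mol O.
SiO2: 31.52/60.083 = 0.52461 mol → 0.52461 mol Si, 1.04922 mol O.
Total oxygen = 2.08233 mol. Normalization factor = 4/2.08233 = 1.92093.
Si per 4 O = 0.52461 × 1.92093 = 1.008.

1.008 Si apfu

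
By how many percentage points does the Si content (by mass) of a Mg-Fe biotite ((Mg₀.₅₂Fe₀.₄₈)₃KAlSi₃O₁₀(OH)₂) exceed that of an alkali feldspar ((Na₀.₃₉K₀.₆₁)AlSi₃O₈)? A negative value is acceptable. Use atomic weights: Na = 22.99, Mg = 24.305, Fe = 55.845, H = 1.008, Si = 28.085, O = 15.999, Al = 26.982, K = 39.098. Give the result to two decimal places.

-12.76 percentage points

First mineral: 84.255 g Si in 462.672 g formula = 18.21 wt% Si.
Second mineral: 84.255 g Si in 272.045 g formula = 30.97 wt% Si.
18.21% − 30.97% gives a difference of -12.76 percentage points.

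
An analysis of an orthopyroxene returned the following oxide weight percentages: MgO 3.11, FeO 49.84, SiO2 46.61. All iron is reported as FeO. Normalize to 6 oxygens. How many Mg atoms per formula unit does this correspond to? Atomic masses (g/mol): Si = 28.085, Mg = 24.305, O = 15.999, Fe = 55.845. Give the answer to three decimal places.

3.11 wt% MgO ÷ 40.304 g/mol = 0.07716 mol, giving 0.07716 Mg and 0.07716 O.
49.84 wt% FeO ÷ 71.844 g/mol = 0.69373 mol, giving 0.69373 Fe and 0.69373 O.
46.61 wt% SiO2 ÷ 60.083 g/mol = 0.77576 mol, giving 0.77576 Si and 1.55152 O.
Oxygen sums to 2.32241; scaling by 6/2.32241 = 2.58352 puts the formula on 6 O.
Mg: 0.07716 × 2.58352 = 0.199 atoms per formula unit.

0.199 Mg apfu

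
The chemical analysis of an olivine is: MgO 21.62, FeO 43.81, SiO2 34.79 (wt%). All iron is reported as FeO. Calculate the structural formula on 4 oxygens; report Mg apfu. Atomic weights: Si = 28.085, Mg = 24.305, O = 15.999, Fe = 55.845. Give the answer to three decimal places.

MgO: 21.62/40.304 = 0.53642 mol → 0.53642 mol Mg, 0.53642 mol O.
FeO: 43.81/71.844 = 0.60979 mol → 0.60979 mol Fe, 0.60979 mol O.
SiO2: 34.79/60.083 = 0.57903 mol → 0.57903 mol Si, 1.15806 mol O.
Total oxygen = 2.30427 mol. Normalization factor = 4/2.30427 = 1.73591.
Mg per 4 O = 0.53642 × 1.73591 = 0.931.

0.931 Mg apfu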